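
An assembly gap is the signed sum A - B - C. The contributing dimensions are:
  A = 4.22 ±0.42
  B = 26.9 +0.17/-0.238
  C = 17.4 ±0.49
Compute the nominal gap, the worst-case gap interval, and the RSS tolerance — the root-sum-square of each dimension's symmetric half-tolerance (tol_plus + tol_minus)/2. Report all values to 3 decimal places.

Stack each dimension's contribution:
  +A: nom +4.220 → Σnom=4.220; wc +0.420/-0.420 → slack +0.420/-0.420; half-tol=0.420, Σhalf²=0.176400
  -B: nom -26.900 → Σnom=-22.680; wc +0.238/-0.170 → slack +0.658/-0.590; half-tol=0.204, Σhalf²=0.218016
  -C: nom -17.400 → Σnom=-40.080; wc +0.490/-0.490 → slack +1.148/-1.080; half-tol=0.490, Σhalf²=0.458116
Nominal = -40.080. Worst-case = [-40.080 - 1.080, -40.080 + 1.148] = [-41.160, -38.932]. RSS = √0.458116 = 0.677.

nominal=-40.080 wc=[-41.160,-38.932] rss=0.677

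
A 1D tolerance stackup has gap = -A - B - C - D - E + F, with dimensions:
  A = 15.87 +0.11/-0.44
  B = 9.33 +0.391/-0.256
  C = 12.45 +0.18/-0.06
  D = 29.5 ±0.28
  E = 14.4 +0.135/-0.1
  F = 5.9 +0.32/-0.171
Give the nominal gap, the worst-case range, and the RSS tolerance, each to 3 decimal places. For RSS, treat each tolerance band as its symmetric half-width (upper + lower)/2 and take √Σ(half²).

nominal=-75.650 wc=[-76.917,-74.194] rss=0.589

Stack each dimension's contribution:
  -A: nom -15.870 → Σnom=-15.870; wc +0.440/-0.110 → slack +0.440/-0.110; half-tol=0.275, Σhalf²=0.075625
  -B: nom -9.330 → Σnom=-25.200; wc +0.256/-0.391 → slack +0.696/-0.501; half-tol=0.324, Σhalf²=0.180277
  -C: nom -12.450 → Σnom=-37.650; wc +0.060/-0.180 → slack +0.756/-0.681; half-tol=0.120, Σhalf²=0.194677
  -D: nom -29.500 → Σnom=-67.150; wc +0.280/-0.280 → slack +1.036/-0.961; half-tol=0.280, Σhalf²=0.273077
  -E: nom -14.400 → Σnom=-81.550; wc +0.100/-0.135 → slack +1.136/-1.096; half-tol=0.118, Σhalf²=0.286884
  +F: nom +5.900 → Σnom=-75.650; wc +0.320/-0.171 → slack +1.456/-1.267; half-tol=0.245, Σhalf²=0.347154
Nominal = -75.650. Worst-case = [-75.650 - 1.267, -75.650 + 1.456] = [-76.917, -74.194]. RSS = √0.347154 = 0.589.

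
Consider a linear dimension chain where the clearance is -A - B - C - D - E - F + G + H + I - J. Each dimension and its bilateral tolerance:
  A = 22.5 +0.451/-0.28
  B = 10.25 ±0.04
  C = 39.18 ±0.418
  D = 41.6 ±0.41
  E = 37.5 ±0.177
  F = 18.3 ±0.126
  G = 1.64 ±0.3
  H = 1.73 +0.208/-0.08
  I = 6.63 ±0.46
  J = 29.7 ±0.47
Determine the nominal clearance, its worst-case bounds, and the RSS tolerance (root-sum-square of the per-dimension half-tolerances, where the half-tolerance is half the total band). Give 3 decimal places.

nominal=-189.030 wc=[-191.962,-186.141] rss=1.034

Stack each dimension's contribution:
  -A: nom -22.500 → Σnom=-22.500; wc +0.280/-0.451 → slack +0.280/-0.451; half-tol=0.366, Σhalf²=0.133590
  -B: nom -10.250 → Σnom=-32.750; wc +0.040/-0.040 → slack +0.320/-0.491; half-tol=0.040, Σhalf²=0.135190
  -C: nom -39.180 → Σnom=-71.930; wc +0.418/-0.418 → slack +0.738/-0.909; half-tol=0.418, Σhalf²=0.309914
  -D: nom -41.600 → Σnom=-113.530; wc +0.410/-0.410 → slack +1.148/-1.319; half-tol=0.410, Σhalf²=0.478014
  -E: nom -37.500 → Σnom=-151.030; wc +0.177/-0.177 → slack +1.325/-1.496; half-tol=0.177, Σhalf²=0.509343
  -F: nom -18.300 → Σnom=-169.330; wc +0.126/-0.126 → slack +1.451/-1.622; half-tol=0.126, Σhalf²=0.525219
  +G: nom +1.640 → Σnom=-167.690; wc +0.300/-0.300 → slack +1.751/-1.922; half-tol=0.300, Σhalf²=0.615219
  +H: nom +1.730 → Σnom=-165.960; wc +0.208/-0.080 → slack +1.959/-2.002; half-tol=0.144, Σhalf²=0.635955
  +I: nom +6.630 → Σnom=-159.330; wc +0.460/-0.460 → slack +2.419/-2.462; half-tol=0.460, Σhalf²=0.847555
  -J: nom -29.700 → Σnom=-189.030; wc +0.470/-0.470 → slack +2.889/-2.932; half-tol=0.470, Σhalf²=1.068455
Nominal = -189.030. Worst-case = [-189.030 - 2.932, -189.030 + 2.889] = [-191.962, -186.141]. RSS = √1.068455 = 1.034.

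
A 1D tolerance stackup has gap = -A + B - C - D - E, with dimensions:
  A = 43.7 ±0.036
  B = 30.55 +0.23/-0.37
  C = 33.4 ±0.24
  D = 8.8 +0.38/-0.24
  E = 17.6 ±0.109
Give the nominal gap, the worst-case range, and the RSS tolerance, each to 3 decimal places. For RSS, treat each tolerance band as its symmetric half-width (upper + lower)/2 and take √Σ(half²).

nominal=-72.950 wc=[-74.085,-72.095] rss=0.507

Stack each dimension's contribution:
  -A: nom -43.700 → Σnom=-43.700; wc +0.036/-0.036 → slack +0.036/-0.036; half-tol=0.036, Σhalf²=0.001296
  +B: nom +30.550 → Σnom=-13.150; wc +0.230/-0.370 → slack +0.266/-0.406; half-tol=0.300, Σhalf²=0.091296
  -C: nom -33.400 → Σnom=-46.550; wc +0.240/-0.240 → slack +0.506/-0.646; half-tol=0.240, Σhalf²=0.148896
  -D: nom -8.800 → Σnom=-55.350; wc +0.240/-0.380 → slack +0.746/-1.026; half-tol=0.310, Σhalf²=0.244996
  -E: nom -17.600 → Σnom=-72.950; wc +0.109/-0.109 → slack +0.855/-1.135; half-tol=0.109, Σhalf²=0.256877
Nominal = -72.950. Worst-case = [-72.950 - 1.135, -72.950 + 0.855] = [-74.085, -72.095]. RSS = √0.256877 = 0.507.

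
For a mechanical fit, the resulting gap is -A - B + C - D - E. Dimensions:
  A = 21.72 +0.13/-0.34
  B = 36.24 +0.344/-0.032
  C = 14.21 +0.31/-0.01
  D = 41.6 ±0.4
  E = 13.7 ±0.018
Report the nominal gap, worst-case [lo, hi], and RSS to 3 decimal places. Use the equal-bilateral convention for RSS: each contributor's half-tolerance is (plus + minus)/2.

nominal=-99.050 wc=[-99.952,-97.950] rss=0.526

Stack each dimension's contribution:
  -A: nom -21.720 → Σnom=-21.720; wc +0.340/-0.130 → slack +0.340/-0.130; half-tol=0.235, Σhalf²=0.055225
  -B: nom -36.240 → Σnom=-57.960; wc +0.032/-0.344 → slack +0.372/-0.474; half-tol=0.188, Σhalf²=0.090569
  +C: nom +14.210 → Σnom=-43.750; wc +0.310/-0.010 → slack +0.682/-0.484; half-tol=0.160, Σhalf²=0.116169
  -D: nom -41.600 → Σnom=-85.350; wc +0.400/-0.400 → slack +1.082/-0.884; half-tol=0.400, Σhalf²=0.276169
  -E: nom -13.700 → Σnom=-99.050; wc +0.018/-0.018 → slack +1.100/-0.902; half-tol=0.018, Σhalf²=0.276493
Nominal = -99.050. Worst-case = [-99.050 - 0.902, -99.050 + 1.100] = [-99.952, -97.950]. RSS = √0.276493 = 0.526.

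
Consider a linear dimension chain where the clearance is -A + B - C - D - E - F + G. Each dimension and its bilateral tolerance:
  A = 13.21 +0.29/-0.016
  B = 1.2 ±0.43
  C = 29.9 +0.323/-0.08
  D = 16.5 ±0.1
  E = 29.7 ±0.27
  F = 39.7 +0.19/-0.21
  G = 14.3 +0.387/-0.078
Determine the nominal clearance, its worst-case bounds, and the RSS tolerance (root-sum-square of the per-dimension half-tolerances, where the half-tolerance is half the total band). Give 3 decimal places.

nominal=-113.510 wc=[-115.191,-112.017] rss=0.653

Stack each dimension's contribution:
  -A: nom -13.210 → Σnom=-13.210; wc +0.016/-0.290 → slack +0.016/-0.290; half-tol=0.153, Σhalf²=0.023409
  +B: nom +1.200 → Σnom=-12.010; wc +0.430/-0.430 → slack +0.446/-0.720; half-tol=0.430, Σhalf²=0.208309
  -C: nom -29.900 → Σnom=-41.910; wc +0.080/-0.323 → slack +0.526/-1.043; half-tol=0.202, Σhalf²=0.248911
  -D: nom -16.500 → Σnom=-58.410; wc +0.100/-0.100 → slack +0.626/-1.143; half-tol=0.100, Σhalf²=0.258911
  -E: nom -29.700 → Σnom=-88.110; wc +0.270/-0.270 → slack +0.896/-1.413; half-tol=0.270, Σhalf²=0.331811
  -F: nom -39.700 → Σnom=-127.810; wc +0.210/-0.190 → slack +1.106/-1.603; half-tol=0.200, Σhalf²=0.371811
  +G: nom +14.300 → Σnom=-113.510; wc +0.387/-0.078 → slack +1.493/-1.681; half-tol=0.233, Σhalf²=0.425868
Nominal = -113.510. Worst-case = [-113.510 - 1.681, -113.510 + 1.493] = [-115.191, -112.017]. RSS = √0.425868 = 0.653.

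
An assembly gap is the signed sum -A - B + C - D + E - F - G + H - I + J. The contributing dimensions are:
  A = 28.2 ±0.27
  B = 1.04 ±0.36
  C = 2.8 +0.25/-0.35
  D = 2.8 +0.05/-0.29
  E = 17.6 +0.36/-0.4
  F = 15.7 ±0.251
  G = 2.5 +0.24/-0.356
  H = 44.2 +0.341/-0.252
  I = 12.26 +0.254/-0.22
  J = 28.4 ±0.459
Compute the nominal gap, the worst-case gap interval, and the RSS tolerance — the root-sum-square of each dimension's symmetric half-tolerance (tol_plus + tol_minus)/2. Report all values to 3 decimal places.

Stack each dimension's contribution:
  -A: nom -28.200 → Σnom=-28.200; wc +0.270/-0.270 → slack +0.270/-0.270; half-tol=0.270, Σhalf²=0.072900
  -B: nom -1.040 → Σnom=-29.240; wc +0.360/-0.360 → slack +0.630/-0.630; half-tol=0.360, Σhalf²=0.202500
  +C: nom +2.800 → Σnom=-26.440; wc +0.250/-0.350 → slack +0.880/-0.980; half-tol=0.300, Σhalf²=0.292500
  -D: nom -2.800 → Σnom=-29.240; wc +0.290/-0.050 → slack +1.170/-1.030; half-tol=0.170, Σhalf²=0.321400
  +E: nom +17.600 → Σnom=-11.640; wc +0.360/-0.400 → slack +1.530/-1.430; half-tol=0.380, Σhalf²=0.465800
  -F: nom -15.700 → Σnom=-27.340; wc +0.251/-0.251 → slack +1.781/-1.681; half-tol=0.251, Σhalf²=0.528801
  -G: nom -2.500 → Σnom=-29.840; wc +0.356/-0.240 → slack +2.137/-1.921; half-tol=0.298, Σhalf²=0.617605
  +H: nom +44.200 → Σnom=14.360; wc +0.341/-0.252 → slack +2.478/-2.173; half-tol=0.296, Σhalf²=0.705517
  -I: nom -12.260 → Σnom=2.100; wc +0.220/-0.254 → slack +2.698/-2.427; half-tol=0.237, Σhalf²=0.761686
  +J: nom +28.400 → Σnom=30.500; wc +0.459/-0.459 → slack +3.157/-2.886; half-tol=0.459, Σhalf²=0.972367
Nominal = 30.500. Worst-case = [30.500 - 2.886, 30.500 + 3.157] = [27.614, 33.657]. RSS = √0.972367 = 0.986.

nominal=30.500 wc=[27.614,33.657] rss=0.986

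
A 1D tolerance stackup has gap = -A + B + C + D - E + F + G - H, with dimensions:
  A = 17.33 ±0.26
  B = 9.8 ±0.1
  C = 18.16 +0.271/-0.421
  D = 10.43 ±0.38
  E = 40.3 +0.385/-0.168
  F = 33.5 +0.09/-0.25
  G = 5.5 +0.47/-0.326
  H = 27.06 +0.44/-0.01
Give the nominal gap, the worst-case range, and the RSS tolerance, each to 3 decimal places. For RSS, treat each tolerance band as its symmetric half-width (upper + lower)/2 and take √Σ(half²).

nominal=-7.300 wc=[-9.862,-5.551] rss=0.810

Stack each dimension's contribution:
  -A: nom -17.330 → Σnom=-17.330; wc +0.260/-0.260 → slack +0.260/-0.260; half-tol=0.260, Σhalf²=0.067600
  +B: nom +9.800 → Σnom=-7.530; wc +0.100/-0.100 → slack +0.360/-0.360; half-tol=0.100, Σhalf²=0.077600
  +C: nom +18.160 → Σnom=10.630; wc +0.271/-0.421 → slack +0.631/-0.781; half-tol=0.346, Σhalf²=0.197316
  +D: nom +10.430 → Σnom=21.060; wc +0.380/-0.380 → slack +1.011/-1.161; half-tol=0.380, Σhalf²=0.341716
  -E: nom -40.300 → Σnom=-19.240; wc +0.168/-0.385 → slack +1.179/-1.546; half-tol=0.277, Σhalf²=0.418168
  +F: nom +33.500 → Σnom=14.260; wc +0.090/-0.250 → slack +1.269/-1.796; half-tol=0.170, Σhalf²=0.447068
  +G: nom +5.500 → Σnom=19.760; wc +0.470/-0.326 → slack +1.739/-2.122; half-tol=0.398, Σhalf²=0.605472
  -H: nom -27.060 → Σnom=-7.300; wc +0.010/-0.440 → slack +1.749/-2.562; half-tol=0.225, Σhalf²=0.656097
Nominal = -7.300. Worst-case = [-7.300 - 2.562, -7.300 + 1.749] = [-9.862, -5.551]. RSS = √0.656097 = 0.810.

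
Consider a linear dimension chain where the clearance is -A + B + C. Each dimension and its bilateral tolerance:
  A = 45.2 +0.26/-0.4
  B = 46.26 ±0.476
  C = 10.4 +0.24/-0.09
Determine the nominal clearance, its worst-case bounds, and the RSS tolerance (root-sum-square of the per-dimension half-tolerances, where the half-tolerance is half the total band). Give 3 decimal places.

nominal=11.460 wc=[10.634,12.576] rss=0.602

Stack each dimension's contribution:
  -A: nom -45.200 → Σnom=-45.200; wc +0.400/-0.260 → slack +0.400/-0.260; half-tol=0.330, Σhalf²=0.108900
  +B: nom +46.260 → Σnom=1.060; wc +0.476/-0.476 → slack +0.876/-0.736; half-tol=0.476, Σhalf²=0.335476
  +C: nom +10.400 → Σnom=11.460; wc +0.240/-0.090 → slack +1.116/-0.826; half-tol=0.165, Σhalf²=0.362701
Nominal = 11.460. Worst-case = [11.460 - 0.826, 11.460 + 1.116] = [10.634, 12.576]. RSS = √0.362701 = 0.602.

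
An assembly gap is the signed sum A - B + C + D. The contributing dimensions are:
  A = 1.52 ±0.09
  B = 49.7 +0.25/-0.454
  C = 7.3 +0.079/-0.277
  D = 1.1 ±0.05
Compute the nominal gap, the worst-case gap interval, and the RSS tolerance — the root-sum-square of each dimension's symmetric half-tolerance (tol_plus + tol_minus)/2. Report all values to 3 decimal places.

nominal=-39.780 wc=[-40.447,-39.107] rss=0.408

Stack each dimension's contribution:
  +A: nom +1.520 → Σnom=1.520; wc +0.090/-0.090 → slack +0.090/-0.090; half-tol=0.090, Σhalf²=0.008100
  -B: nom -49.700 → Σnom=-48.180; wc +0.454/-0.250 → slack +0.544/-0.340; half-tol=0.352, Σhalf²=0.132004
  +C: nom +7.300 → Σnom=-40.880; wc +0.079/-0.277 → slack +0.623/-0.617; half-tol=0.178, Σhalf²=0.163688
  +D: nom +1.100 → Σnom=-39.780; wc +0.050/-0.050 → slack +0.673/-0.667; half-tol=0.050, Σhalf²=0.166188
Nominal = -39.780. Worst-case = [-39.780 - 0.667, -39.780 + 0.673] = [-40.447, -39.107]. RSS = √0.166188 = 0.408.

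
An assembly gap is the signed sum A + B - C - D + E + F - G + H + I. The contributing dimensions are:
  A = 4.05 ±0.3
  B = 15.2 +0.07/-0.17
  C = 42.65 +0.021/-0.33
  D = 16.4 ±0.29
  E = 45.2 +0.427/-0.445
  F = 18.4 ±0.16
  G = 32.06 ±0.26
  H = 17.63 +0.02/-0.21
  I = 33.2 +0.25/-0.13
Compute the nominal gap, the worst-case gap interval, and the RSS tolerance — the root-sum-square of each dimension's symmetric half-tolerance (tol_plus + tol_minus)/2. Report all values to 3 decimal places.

nominal=42.570 wc=[40.584,44.677] rss=0.743

Stack each dimension's contribution:
  +A: nom +4.050 → Σnom=4.050; wc +0.300/-0.300 → slack +0.300/-0.300; half-tol=0.300, Σhalf²=0.090000
  +B: nom +15.200 → Σnom=19.250; wc +0.070/-0.170 → slack +0.370/-0.470; half-tol=0.120, Σhalf²=0.104400
  -C: nom -42.650 → Σnom=-23.400; wc +0.330/-0.021 → slack +0.700/-0.491; half-tol=0.176, Σhalf²=0.135200
  -D: nom -16.400 → Σnom=-39.800; wc +0.290/-0.290 → slack +0.990/-0.781; half-tol=0.290, Σhalf²=0.219300
  +E: nom +45.200 → Σnom=5.400; wc +0.427/-0.445 → slack +1.417/-1.226; half-tol=0.436, Σhalf²=0.409396
  +F: nom +18.400 → Σnom=23.800; wc +0.160/-0.160 → slack +1.577/-1.386; half-tol=0.160, Σhalf²=0.434996
  -G: nom -32.060 → Σnom=-8.260; wc +0.260/-0.260 → slack +1.837/-1.646; half-tol=0.260, Σhalf²=0.502596
  +H: nom +17.630 → Σnom=9.370; wc +0.020/-0.210 → slack +1.857/-1.856; half-tol=0.115, Σhalf²=0.515821
  +I: nom +33.200 → Σnom=42.570; wc +0.250/-0.130 → slack +2.107/-1.986; half-tol=0.190, Σhalf²=0.551921
Nominal = 42.570. Worst-case = [42.570 - 1.986, 42.570 + 2.107] = [40.584, 44.677]. RSS = √0.551921 = 0.743.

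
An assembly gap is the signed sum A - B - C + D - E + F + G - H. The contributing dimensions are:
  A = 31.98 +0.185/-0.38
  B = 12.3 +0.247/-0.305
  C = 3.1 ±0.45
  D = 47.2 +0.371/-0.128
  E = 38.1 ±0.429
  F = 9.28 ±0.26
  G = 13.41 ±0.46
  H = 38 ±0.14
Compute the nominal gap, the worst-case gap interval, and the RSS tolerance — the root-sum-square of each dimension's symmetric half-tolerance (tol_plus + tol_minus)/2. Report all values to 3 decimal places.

nominal=10.370 wc=[7.876,12.970] rss=0.951

Stack each dimension's contribution:
  +A: nom +31.980 → Σnom=31.980; wc +0.185/-0.380 → slack +0.185/-0.380; half-tol=0.282, Σhalf²=0.079806
  -B: nom -12.300 → Σnom=19.680; wc +0.305/-0.247 → slack +0.490/-0.627; half-tol=0.276, Σhalf²=0.155982
  -C: nom -3.100 → Σnom=16.580; wc +0.450/-0.450 → slack +0.940/-1.077; half-tol=0.450, Σhalf²=0.358482
  +D: nom +47.200 → Σnom=63.780; wc +0.371/-0.128 → slack +1.311/-1.205; half-tol=0.249, Σhalf²=0.420733
  -E: nom -38.100 → Σnom=25.680; wc +0.429/-0.429 → slack +1.740/-1.634; half-tol=0.429, Σhalf²=0.604773
  +F: nom +9.280 → Σnom=34.960; wc +0.260/-0.260 → slack +2.000/-1.894; half-tol=0.260, Σhalf²=0.672373
  +G: nom +13.410 → Σnom=48.370; wc +0.460/-0.460 → slack +2.460/-2.354; half-tol=0.460, Σhalf²=0.883973
  -H: nom -38.000 → Σnom=10.370; wc +0.140/-0.140 → slack +2.600/-2.494; half-tol=0.140, Σhalf²=0.903573
Nominal = 10.370. Worst-case = [10.370 - 2.494, 10.370 + 2.600] = [7.876, 12.970]. RSS = √0.903573 = 0.951.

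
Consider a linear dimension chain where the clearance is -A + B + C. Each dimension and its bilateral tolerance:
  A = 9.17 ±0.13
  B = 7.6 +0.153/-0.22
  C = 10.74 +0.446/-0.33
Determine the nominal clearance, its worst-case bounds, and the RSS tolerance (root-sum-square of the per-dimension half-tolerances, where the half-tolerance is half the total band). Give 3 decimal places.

Stack each dimension's contribution:
  -A: nom -9.170 → Σnom=-9.170; wc +0.130/-0.130 → slack +0.130/-0.130; half-tol=0.130, Σhalf²=0.016900
  +B: nom +7.600 → Σnom=-1.570; wc +0.153/-0.220 → slack +0.283/-0.350; half-tol=0.186, Σhalf²=0.051682
  +C: nom +10.740 → Σnom=9.170; wc +0.446/-0.330 → slack +0.729/-0.680; half-tol=0.388, Σhalf²=0.202226
Nominal = 9.170. Worst-case = [9.170 - 0.680, 9.170 + 0.729] = [8.490, 9.899]. RSS = √0.202226 = 0.450.

nominal=9.170 wc=[8.490,9.899] rss=0.450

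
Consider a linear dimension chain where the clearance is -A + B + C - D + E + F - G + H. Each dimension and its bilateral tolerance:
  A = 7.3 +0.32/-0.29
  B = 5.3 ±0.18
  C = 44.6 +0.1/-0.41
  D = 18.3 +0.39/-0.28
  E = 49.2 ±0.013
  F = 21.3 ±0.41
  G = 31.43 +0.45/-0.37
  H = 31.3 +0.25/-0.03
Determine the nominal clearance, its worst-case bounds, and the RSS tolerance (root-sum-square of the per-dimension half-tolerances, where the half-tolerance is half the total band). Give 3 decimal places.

Stack each dimension's contribution:
  -A: nom -7.300 → Σnom=-7.300; wc +0.290/-0.320 → slack +0.290/-0.320; half-tol=0.305, Σhalf²=0.093025
  +B: nom +5.300 → Σnom=-2.000; wc +0.180/-0.180 → slack +0.470/-0.500; half-tol=0.180, Σhalf²=0.125425
  +C: nom +44.600 → Σnom=42.600; wc +0.100/-0.410 → slack +0.570/-0.910; half-tol=0.255, Σhalf²=0.190450
  -D: nom -18.300 → Σnom=24.300; wc +0.280/-0.390 → slack +0.850/-1.300; half-tol=0.335, Σhalf²=0.302675
  +E: nom +49.200 → Σnom=73.500; wc +0.013/-0.013 → slack +0.863/-1.313; half-tol=0.013, Σhalf²=0.302844
  +F: nom +21.300 → Σnom=94.800; wc +0.410/-0.410 → slack +1.273/-1.723; half-tol=0.410, Σhalf²=0.470944
  -G: nom -31.430 → Σnom=63.370; wc +0.370/-0.450 → slack +1.643/-2.173; half-tol=0.410, Σhalf²=0.639044
  +H: nom +31.300 → Σnom=94.670; wc +0.250/-0.030 → slack +1.893/-2.203; half-tol=0.140, Σhalf²=0.658644
Nominal = 94.670. Worst-case = [94.670 - 2.203, 94.670 + 1.893] = [92.467, 96.563]. RSS = √0.658644 = 0.812.

nominal=94.670 wc=[92.467,96.563] rss=0.812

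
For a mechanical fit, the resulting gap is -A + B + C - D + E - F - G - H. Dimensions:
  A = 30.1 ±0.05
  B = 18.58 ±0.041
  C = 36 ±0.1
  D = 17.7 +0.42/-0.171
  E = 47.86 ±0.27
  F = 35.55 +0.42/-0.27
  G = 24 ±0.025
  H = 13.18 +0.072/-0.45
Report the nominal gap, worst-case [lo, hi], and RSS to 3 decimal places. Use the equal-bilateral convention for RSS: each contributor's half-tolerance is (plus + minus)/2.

Stack each dimension's contribution:
  -A: nom -30.100 → Σnom=-30.100; wc +0.050/-0.050 → slack +0.050/-0.050; half-tol=0.050, Σhalf²=0.002500
  +B: nom +18.580 → Σnom=-11.520; wc +0.041/-0.041 → slack +0.091/-0.091; half-tol=0.041, Σhalf²=0.004181
  +C: nom +36.000 → Σnom=24.480; wc +0.100/-0.100 → slack +0.191/-0.191; half-tol=0.100, Σhalf²=0.014181
  -D: nom -17.700 → Σnom=6.780; wc +0.171/-0.420 → slack +0.362/-0.611; half-tol=0.295, Σhalf²=0.101501
  +E: nom +47.860 → Σnom=54.640; wc +0.270/-0.270 → slack +0.632/-0.881; half-tol=0.270, Σhalf²=0.174401
  -F: nom -35.550 → Σnom=19.090; wc +0.270/-0.420 → slack +0.902/-1.301; half-tol=0.345, Σhalf²=0.293426
  -G: nom -24.000 → Σnom=-4.910; wc +0.025/-0.025 → slack +0.927/-1.326; half-tol=0.025, Σhalf²=0.294051
  -H: nom -13.180 → Σnom=-18.090; wc +0.450/-0.072 → slack +1.377/-1.398; half-tol=0.261, Σhalf²=0.362172
Nominal = -18.090. Worst-case = [-18.090 - 1.398, -18.090 + 1.377] = [-19.488, -16.713]. RSS = √0.362172 = 0.602.

nominal=-18.090 wc=[-19.488,-16.713] rss=0.602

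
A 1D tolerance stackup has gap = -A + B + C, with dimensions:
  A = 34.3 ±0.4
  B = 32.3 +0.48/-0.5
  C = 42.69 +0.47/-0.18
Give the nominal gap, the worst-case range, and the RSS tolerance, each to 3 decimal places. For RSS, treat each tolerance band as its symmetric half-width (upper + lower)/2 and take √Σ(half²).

nominal=40.690 wc=[39.610,42.040] rss=0.711

Stack each dimension's contribution:
  -A: nom -34.300 → Σnom=-34.300; wc +0.400/-0.400 → slack +0.400/-0.400; half-tol=0.400, Σhalf²=0.160000
  +B: nom +32.300 → Σnom=-2.000; wc +0.480/-0.500 → slack +0.880/-0.900; half-tol=0.490, Σhalf²=0.400100
  +C: nom +42.690 → Σnom=40.690; wc +0.470/-0.180 → slack +1.350/-1.080; half-tol=0.325, Σhalf²=0.505725
Nominal = 40.690. Worst-case = [40.690 - 1.080, 40.690 + 1.350] = [39.610, 42.040]. RSS = √0.505725 = 0.711.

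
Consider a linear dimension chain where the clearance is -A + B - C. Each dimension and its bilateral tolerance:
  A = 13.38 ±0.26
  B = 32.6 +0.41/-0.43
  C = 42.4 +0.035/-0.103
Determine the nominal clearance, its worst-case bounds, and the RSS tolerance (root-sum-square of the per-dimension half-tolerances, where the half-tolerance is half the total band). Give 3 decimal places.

nominal=-23.180 wc=[-23.905,-22.407] rss=0.499

Stack each dimension's contribution:
  -A: nom -13.380 → Σnom=-13.380; wc +0.260/-0.260 → slack +0.260/-0.260; half-tol=0.260, Σhalf²=0.067600
  +B: nom +32.600 → Σnom=19.220; wc +0.410/-0.430 → slack +0.670/-0.690; half-tol=0.420, Σhalf²=0.244000
  -C: nom -42.400 → Σnom=-23.180; wc +0.103/-0.035 → slack +0.773/-0.725; half-tol=0.069, Σhalf²=0.248761
Nominal = -23.180. Worst-case = [-23.180 - 0.725, -23.180 + 0.773] = [-23.905, -22.407]. RSS = √0.248761 = 0.499.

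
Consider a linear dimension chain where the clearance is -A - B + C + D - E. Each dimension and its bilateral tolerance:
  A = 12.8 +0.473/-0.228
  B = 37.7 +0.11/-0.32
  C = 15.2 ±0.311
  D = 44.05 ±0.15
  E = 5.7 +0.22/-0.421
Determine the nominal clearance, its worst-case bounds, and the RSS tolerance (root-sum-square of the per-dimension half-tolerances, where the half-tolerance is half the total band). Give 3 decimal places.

Stack each dimension's contribution:
  -A: nom -12.800 → Σnom=-12.800; wc +0.228/-0.473 → slack +0.228/-0.473; half-tol=0.350, Σhalf²=0.122850
  -B: nom -37.700 → Σnom=-50.500; wc +0.320/-0.110 → slack +0.548/-0.583; half-tol=0.215, Σhalf²=0.169075
  +C: nom +15.200 → Σnom=-35.300; wc +0.311/-0.311 → slack +0.859/-0.894; half-tol=0.311, Σhalf²=0.265796
  +D: nom +44.050 → Σnom=8.750; wc +0.150/-0.150 → slack +1.009/-1.044; half-tol=0.150, Σhalf²=0.288296
  -E: nom -5.700 → Σnom=3.050; wc +0.421/-0.220 → slack +1.430/-1.264; half-tol=0.321, Σhalf²=0.391016
Nominal = 3.050. Worst-case = [3.050 - 1.264, 3.050 + 1.430] = [1.786, 4.480]. RSS = √0.391016 = 0.625.

nominal=3.050 wc=[1.786,4.480] rss=0.625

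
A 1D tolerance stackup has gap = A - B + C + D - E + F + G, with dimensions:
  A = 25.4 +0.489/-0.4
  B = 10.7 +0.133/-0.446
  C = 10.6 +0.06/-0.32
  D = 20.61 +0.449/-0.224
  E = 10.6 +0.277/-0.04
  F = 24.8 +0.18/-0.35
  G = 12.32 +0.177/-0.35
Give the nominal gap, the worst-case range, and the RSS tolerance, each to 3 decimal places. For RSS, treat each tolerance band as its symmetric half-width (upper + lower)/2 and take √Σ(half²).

nominal=72.430 wc=[70.376,74.271] rss=0.772

Stack each dimension's contribution:
  +A: nom +25.400 → Σnom=25.400; wc +0.489/-0.400 → slack +0.489/-0.400; half-tol=0.445, Σhalf²=0.197580
  -B: nom -10.700 → Σnom=14.700; wc +0.446/-0.133 → slack +0.935/-0.533; half-tol=0.289, Σhalf²=0.281390
  +C: nom +10.600 → Σnom=25.300; wc +0.060/-0.320 → slack +0.995/-0.853; half-tol=0.190, Σhalf²=0.317491
  +D: nom +20.610 → Σnom=45.910; wc +0.449/-0.224 → slack +1.444/-1.077; half-tol=0.337, Σhalf²=0.430723
  -E: nom -10.600 → Σnom=35.310; wc +0.040/-0.277 → slack +1.484/-1.354; half-tol=0.159, Σhalf²=0.455845
  +F: nom +24.800 → Σnom=60.110; wc +0.180/-0.350 → slack +1.664/-1.704; half-tol=0.265, Σhalf²=0.526070
  +G: nom +12.320 → Σnom=72.430; wc +0.177/-0.350 → slack +1.841/-2.054; half-tol=0.263, Σhalf²=0.595502
Nominal = 72.430. Worst-case = [72.430 - 2.054, 72.430 + 1.841] = [70.376, 74.271]. RSS = √0.595502 = 0.772.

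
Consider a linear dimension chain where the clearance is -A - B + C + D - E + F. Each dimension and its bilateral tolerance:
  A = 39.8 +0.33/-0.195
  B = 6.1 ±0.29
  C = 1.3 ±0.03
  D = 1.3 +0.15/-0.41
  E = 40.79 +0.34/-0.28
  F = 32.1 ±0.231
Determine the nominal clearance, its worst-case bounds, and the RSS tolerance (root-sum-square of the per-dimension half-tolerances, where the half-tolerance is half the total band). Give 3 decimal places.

nominal=-51.990 wc=[-53.621,-50.814] rss=0.618

Stack each dimension's contribution:
  -A: nom -39.800 → Σnom=-39.800; wc +0.195/-0.330 → slack +0.195/-0.330; half-tol=0.263, Σhalf²=0.068906
  -B: nom -6.100 → Σnom=-45.900; wc +0.290/-0.290 → slack +0.485/-0.620; half-tol=0.290, Σhalf²=0.153006
  +C: nom +1.300 → Σnom=-44.600; wc +0.030/-0.030 → slack +0.515/-0.650; half-tol=0.030, Σhalf²=0.153906
  +D: nom +1.300 → Σnom=-43.300; wc +0.150/-0.410 → slack +0.665/-1.060; half-tol=0.280, Σhalf²=0.232306
  -E: nom -40.790 → Σnom=-84.090; wc +0.280/-0.340 → slack +0.945/-1.400; half-tol=0.310, Σhalf²=0.328406
  +F: nom +32.100 → Σnom=-51.990; wc +0.231/-0.231 → slack +1.176/-1.631; half-tol=0.231, Σhalf²=0.381767
Nominal = -51.990. Worst-case = [-51.990 - 1.631, -51.990 + 1.176] = [-53.621, -50.814]. RSS = √0.381767 = 0.618.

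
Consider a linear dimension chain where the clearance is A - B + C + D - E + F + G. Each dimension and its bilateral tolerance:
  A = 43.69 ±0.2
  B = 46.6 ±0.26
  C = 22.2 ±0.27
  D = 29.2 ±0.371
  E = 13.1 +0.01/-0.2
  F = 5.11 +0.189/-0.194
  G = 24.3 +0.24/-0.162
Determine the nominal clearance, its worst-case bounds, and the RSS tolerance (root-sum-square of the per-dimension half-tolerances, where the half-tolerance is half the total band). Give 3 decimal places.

Stack each dimension's contribution:
  +A: nom +43.690 → Σnom=43.690; wc +0.200/-0.200 → slack +0.200/-0.200; half-tol=0.200, Σhalf²=0.040000
  -B: nom -46.600 → Σnom=-2.910; wc +0.260/-0.260 → slack +0.460/-0.460; half-tol=0.260, Σhalf²=0.107600
  +C: nom +22.200 → Σnom=19.290; wc +0.270/-0.270 → slack +0.730/-0.730; half-tol=0.270, Σhalf²=0.180500
  +D: nom +29.200 → Σnom=48.490; wc +0.371/-0.371 → slack +1.101/-1.101; half-tol=0.371, Σhalf²=0.318141
  -E: nom -13.100 → Σnom=35.390; wc +0.200/-0.010 → slack +1.301/-1.111; half-tol=0.105, Σhalf²=0.329166
  +F: nom +5.110 → Σnom=40.500; wc +0.189/-0.194 → slack +1.490/-1.305; half-tol=0.192, Σhalf²=0.365838
  +G: nom +24.300 → Σnom=64.800; wc +0.240/-0.162 → slack +1.730/-1.467; half-tol=0.201, Σhalf²=0.406239
Nominal = 64.800. Worst-case = [64.800 - 1.467, 64.800 + 1.730] = [63.333, 66.530]. RSS = √0.406239 = 0.637.

nominal=64.800 wc=[63.333,66.530] rss=0.637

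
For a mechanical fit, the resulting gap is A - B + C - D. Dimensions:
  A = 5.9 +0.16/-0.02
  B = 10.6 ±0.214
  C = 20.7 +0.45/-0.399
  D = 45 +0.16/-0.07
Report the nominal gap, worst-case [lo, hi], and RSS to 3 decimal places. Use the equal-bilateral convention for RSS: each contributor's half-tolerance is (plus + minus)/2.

nominal=-29.000 wc=[-29.793,-28.106] rss=0.497

Stack each dimension's contribution:
  +A: nom +5.900 → Σnom=5.900; wc +0.160/-0.020 → slack +0.160/-0.020; half-tol=0.090, Σhalf²=0.008100
  -B: nom -10.600 → Σnom=-4.700; wc +0.214/-0.214 → slack +0.374/-0.234; half-tol=0.214, Σhalf²=0.053896
  +C: nom +20.700 → Σnom=16.000; wc +0.450/-0.399 → slack +0.824/-0.633; half-tol=0.424, Σhalf²=0.234096
  -D: nom -45.000 → Σnom=-29.000; wc +0.070/-0.160 → slack +0.894/-0.793; half-tol=0.115, Σhalf²=0.247321
Nominal = -29.000. Worst-case = [-29.000 - 0.793, -29.000 + 0.894] = [-29.793, -28.106]. RSS = √0.247321 = 0.497.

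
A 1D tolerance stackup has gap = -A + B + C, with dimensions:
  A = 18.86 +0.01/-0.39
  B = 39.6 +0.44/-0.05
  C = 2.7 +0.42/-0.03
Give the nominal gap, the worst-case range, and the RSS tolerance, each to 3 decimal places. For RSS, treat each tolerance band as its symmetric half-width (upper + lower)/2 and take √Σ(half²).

Stack each dimension's contribution:
  -A: nom -18.860 → Σnom=-18.860; wc +0.390/-0.010 → slack +0.390/-0.010; half-tol=0.200, Σhalf²=0.040000
  +B: nom +39.600 → Σnom=20.740; wc +0.440/-0.050 → slack +0.830/-0.060; half-tol=0.245, Σhalf²=0.100025
  +C: nom +2.700 → Σnom=23.440; wc +0.420/-0.030 → slack +1.250/-0.090; half-tol=0.225, Σhalf²=0.150650
Nominal = 23.440. Worst-case = [23.440 - 0.090, 23.440 + 1.250] = [23.350, 24.690]. RSS = √0.150650 = 0.388.

nominal=23.440 wc=[23.350,24.690] rss=0.388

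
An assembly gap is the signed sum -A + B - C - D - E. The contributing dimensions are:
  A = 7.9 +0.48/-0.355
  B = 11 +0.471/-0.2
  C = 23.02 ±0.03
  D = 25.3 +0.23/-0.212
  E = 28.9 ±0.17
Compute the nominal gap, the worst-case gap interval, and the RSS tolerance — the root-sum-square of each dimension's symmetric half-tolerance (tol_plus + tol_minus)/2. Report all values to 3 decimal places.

Stack each dimension's contribution:
  -A: nom -7.900 → Σnom=-7.900; wc +0.355/-0.480 → slack +0.355/-0.480; half-tol=0.417, Σhalf²=0.174306
  +B: nom +11.000 → Σnom=3.100; wc +0.471/-0.200 → slack +0.826/-0.680; half-tol=0.336, Σhalf²=0.286867
  -C: nom -23.020 → Σnom=-19.920; wc +0.030/-0.030 → slack +0.856/-0.710; half-tol=0.030, Σhalf²=0.287767
  -D: nom -25.300 → Σnom=-45.220; wc +0.212/-0.230 → slack +1.068/-0.940; half-tol=0.221, Σhalf²=0.336608
  -E: nom -28.900 → Σnom=-74.120; wc +0.170/-0.170 → slack +1.238/-1.110; half-tol=0.170, Σhalf²=0.365508
Nominal = -74.120. Worst-case = [-74.120 - 1.110, -74.120 + 1.238] = [-75.230, -72.882]. RSS = √0.365508 = 0.605.

nominal=-74.120 wc=[-75.230,-72.882] rss=0.605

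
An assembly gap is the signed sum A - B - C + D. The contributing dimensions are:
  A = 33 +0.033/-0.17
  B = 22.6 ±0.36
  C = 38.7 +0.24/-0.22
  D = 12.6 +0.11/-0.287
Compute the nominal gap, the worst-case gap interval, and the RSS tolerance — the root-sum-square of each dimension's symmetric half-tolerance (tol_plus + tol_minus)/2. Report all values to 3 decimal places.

Stack each dimension's contribution:
  +A: nom +33.000 → Σnom=33.000; wc +0.033/-0.170 → slack +0.033/-0.170; half-tol=0.102, Σhalf²=0.010302
  -B: nom -22.600 → Σnom=10.400; wc +0.360/-0.360 → slack +0.393/-0.530; half-tol=0.360, Σhalf²=0.139902
  -C: nom -38.700 → Σnom=-28.300; wc +0.220/-0.240 → slack +0.613/-0.770; half-tol=0.230, Σhalf²=0.192802
  +D: nom +12.600 → Σnom=-15.700; wc +0.110/-0.287 → slack +0.723/-1.057; half-tol=0.198, Σhalf²=0.232205
Nominal = -15.700. Worst-case = [-15.700 - 1.057, -15.700 + 0.723] = [-16.757, -14.977]. RSS = √0.232205 = 0.482.

nominal=-15.700 wc=[-16.757,-14.977] rss=0.482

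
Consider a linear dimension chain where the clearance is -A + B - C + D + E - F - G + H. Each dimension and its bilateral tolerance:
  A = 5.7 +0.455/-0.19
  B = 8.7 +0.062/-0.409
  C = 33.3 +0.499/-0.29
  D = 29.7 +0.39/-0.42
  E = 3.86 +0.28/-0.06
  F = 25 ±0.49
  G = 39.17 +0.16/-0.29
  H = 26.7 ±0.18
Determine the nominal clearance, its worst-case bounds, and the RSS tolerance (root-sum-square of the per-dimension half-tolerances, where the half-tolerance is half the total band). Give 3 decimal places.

nominal=-34.210 wc=[-36.883,-32.038] rss=0.912

Stack each dimension's contribution:
  -A: nom -5.700 → Σnom=-5.700; wc +0.190/-0.455 → slack +0.190/-0.455; half-tol=0.323, Σhalf²=0.104006
  +B: nom +8.700 → Σnom=3.000; wc +0.062/-0.409 → slack +0.252/-0.864; half-tol=0.235, Σhalf²=0.159467
  -C: nom -33.300 → Σnom=-30.300; wc +0.290/-0.499 → slack +0.542/-1.363; half-tol=0.394, Σhalf²=0.315097
  +D: nom +29.700 → Σnom=-0.600; wc +0.390/-0.420 → slack +0.932/-1.783; half-tol=0.405, Σhalf²=0.479122
  +E: nom +3.860 → Σnom=3.260; wc +0.280/-0.060 → slack +1.212/-1.843; half-tol=0.170, Σhalf²=0.508022
  -F: nom -25.000 → Σnom=-21.740; wc +0.490/-0.490 → slack +1.702/-2.333; half-tol=0.490, Σhalf²=0.748122
  -G: nom -39.170 → Σnom=-60.910; wc +0.290/-0.160 → slack +1.992/-2.493; half-tol=0.225, Σhalf²=0.798747
  +H: nom +26.700 → Σnom=-34.210; wc +0.180/-0.180 → slack +2.172/-2.673; half-tol=0.180, Σhalf²=0.831147
Nominal = -34.210. Worst-case = [-34.210 - 2.673, -34.210 + 2.172] = [-36.883, -32.038]. RSS = √0.831147 = 0.912.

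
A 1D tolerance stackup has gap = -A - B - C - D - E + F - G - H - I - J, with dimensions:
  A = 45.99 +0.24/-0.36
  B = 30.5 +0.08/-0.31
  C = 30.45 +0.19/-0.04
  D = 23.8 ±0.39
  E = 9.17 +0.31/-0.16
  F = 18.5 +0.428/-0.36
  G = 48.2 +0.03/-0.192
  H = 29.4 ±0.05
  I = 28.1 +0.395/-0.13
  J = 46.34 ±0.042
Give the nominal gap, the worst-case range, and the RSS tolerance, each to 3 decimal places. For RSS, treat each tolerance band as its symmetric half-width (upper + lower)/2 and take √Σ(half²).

Stack each dimension's contribution:
  -A: nom -45.990 → Σnom=-45.990; wc +0.360/-0.240 → slack +0.360/-0.240; half-tol=0.300, Σhalf²=0.090000
  -B: nom -30.500 → Σnom=-76.490; wc +0.310/-0.080 → slack +0.670/-0.320; half-tol=0.195, Σhalf²=0.128025
  -C: nom -30.450 → Σnom=-106.940; wc +0.040/-0.190 → slack +0.710/-0.510; half-tol=0.115, Σhalf²=0.141250
  -D: nom -23.800 → Σnom=-130.740; wc +0.390/-0.390 → slack +1.100/-0.900; half-tol=0.390, Σhalf²=0.293350
  -E: nom -9.170 → Σnom=-139.910; wc +0.160/-0.310 → slack +1.260/-1.210; half-tol=0.235, Σhalf²=0.348575
  +F: nom +18.500 → Σnom=-121.410; wc +0.428/-0.360 → slack +1.688/-1.570; half-tol=0.394, Σhalf²=0.503811
  -G: nom -48.200 → Σnom=-169.610; wc +0.192/-0.030 → slack +1.880/-1.600; half-tol=0.111, Σhalf²=0.516132
  -H: nom -29.400 → Σnom=-199.010; wc +0.050/-0.050 → slack +1.930/-1.650; half-tol=0.050, Σhalf²=0.518632
  -I: nom -28.100 → Σnom=-227.110; wc +0.130/-0.395 → slack +2.060/-2.045; half-tol=0.263, Σhalf²=0.587538
  -J: nom -46.340 → Σnom=-273.450; wc +0.042/-0.042 → slack +2.102/-2.087; half-tol=0.042, Σhalf²=0.589302
Nominal = -273.450. Worst-case = [-273.450 - 2.087, -273.450 + 2.102] = [-275.537, -271.348]. RSS = √0.589302 = 0.768.

nominal=-273.450 wc=[-275.537,-271.348] rss=0.768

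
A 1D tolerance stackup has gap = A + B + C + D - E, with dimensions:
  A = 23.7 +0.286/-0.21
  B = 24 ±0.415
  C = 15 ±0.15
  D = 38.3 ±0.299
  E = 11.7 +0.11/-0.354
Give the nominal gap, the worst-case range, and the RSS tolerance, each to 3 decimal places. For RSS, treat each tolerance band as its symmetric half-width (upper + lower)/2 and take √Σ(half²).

Stack each dimension's contribution:
  +A: nom +23.700 → Σnom=23.700; wc +0.286/-0.210 → slack +0.286/-0.210; half-tol=0.248, Σhalf²=0.061504
  +B: nom +24.000 → Σnom=47.700; wc +0.415/-0.415 → slack +0.701/-0.625; half-tol=0.415, Σhalf²=0.233729
  +C: nom +15.000 → Σnom=62.700; wc +0.150/-0.150 → slack +0.851/-0.775; half-tol=0.150, Σhalf²=0.256229
  +D: nom +38.300 → Σnom=101.000; wc +0.299/-0.299 → slack +1.150/-1.074; half-tol=0.299, Σhalf²=0.345630
  -E: nom -11.700 → Σnom=89.300; wc +0.354/-0.110 → slack +1.504/-1.184; half-tol=0.232, Σhalf²=0.399454
Nominal = 89.300. Worst-case = [89.300 - 1.184, 89.300 + 1.504] = [88.116, 90.804]. RSS = √0.399454 = 0.632.

nominal=89.300 wc=[88.116,90.804] rss=0.632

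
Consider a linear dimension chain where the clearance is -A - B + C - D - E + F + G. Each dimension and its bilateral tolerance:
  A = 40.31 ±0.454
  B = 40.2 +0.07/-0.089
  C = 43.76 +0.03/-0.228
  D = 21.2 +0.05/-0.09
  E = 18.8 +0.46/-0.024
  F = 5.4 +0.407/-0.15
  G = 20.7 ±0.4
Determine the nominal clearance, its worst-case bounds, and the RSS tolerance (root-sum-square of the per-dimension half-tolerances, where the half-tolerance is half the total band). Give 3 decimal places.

Stack each dimension's contribution:
  -A: nom -40.310 → Σnom=-40.310; wc +0.454/-0.454 → slack +0.454/-0.454; half-tol=0.454, Σhalf²=0.206116
  -B: nom -40.200 → Σnom=-80.510; wc +0.089/-0.070 → slack +0.543/-0.524; half-tol=0.080, Σhalf²=0.212436
  +C: nom +43.760 → Σnom=-36.750; wc +0.030/-0.228 → slack +0.573/-0.752; half-tol=0.129, Σhalf²=0.229077
  -D: nom -21.200 → Σnom=-57.950; wc +0.090/-0.050 → slack +0.663/-0.802; half-tol=0.070, Σhalf²=0.233977
  -E: nom -18.800 → Σnom=-76.750; wc +0.024/-0.460 → slack +0.687/-1.262; half-tol=0.242, Σhalf²=0.292541
  +F: nom +5.400 → Σnom=-71.350; wc +0.407/-0.150 → slack +1.094/-1.412; half-tol=0.278, Σhalf²=0.370104
  +G: nom +20.700 → Σnom=-50.650; wc +0.400/-0.400 → slack +1.494/-1.812; half-tol=0.400, Σhalf²=0.530104
Nominal = -50.650. Worst-case = [-50.650 - 1.812, -50.650 + 1.494] = [-52.462, -49.156]. RSS = √0.530104 = 0.728.

nominal=-50.650 wc=[-52.462,-49.156] rss=0.728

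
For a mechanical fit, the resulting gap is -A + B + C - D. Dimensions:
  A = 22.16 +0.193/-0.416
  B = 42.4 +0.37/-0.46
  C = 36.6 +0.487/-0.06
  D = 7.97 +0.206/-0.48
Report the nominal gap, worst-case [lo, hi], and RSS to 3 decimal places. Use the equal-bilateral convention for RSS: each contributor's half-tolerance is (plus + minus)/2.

nominal=48.870 wc=[47.951,50.623] rss=0.676

Stack each dimension's contribution:
  -A: nom -22.160 → Σnom=-22.160; wc +0.416/-0.193 → slack +0.416/-0.193; half-tol=0.304, Σhalf²=0.092720
  +B: nom +42.400 → Σnom=20.240; wc +0.370/-0.460 → slack +0.786/-0.653; half-tol=0.415, Σhalf²=0.264945
  +C: nom +36.600 → Σnom=56.840; wc +0.487/-0.060 → slack +1.273/-0.713; half-tol=0.273, Σhalf²=0.339747
  -D: nom -7.970 → Σnom=48.870; wc +0.480/-0.206 → slack +1.753/-0.919; half-tol=0.343, Σhalf²=0.457396
Nominal = 48.870. Worst-case = [48.870 - 0.919, 48.870 + 1.753] = [47.951, 50.623]. RSS = √0.457396 = 0.676.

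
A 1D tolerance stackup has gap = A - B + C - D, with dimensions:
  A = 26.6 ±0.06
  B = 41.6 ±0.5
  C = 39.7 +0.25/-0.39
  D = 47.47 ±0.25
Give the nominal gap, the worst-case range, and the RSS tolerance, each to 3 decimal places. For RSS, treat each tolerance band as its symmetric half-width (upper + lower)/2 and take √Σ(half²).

Stack each dimension's contribution:
  +A: nom +26.600 → Σnom=26.600; wc +0.060/-0.060 → slack +0.060/-0.060; half-tol=0.060, Σhalf²=0.003600
  -B: nom -41.600 → Σnom=-15.000; wc +0.500/-0.500 → slack +0.560/-0.560; half-tol=0.500, Σhalf²=0.253600
  +C: nom +39.700 → Σnom=24.700; wc +0.250/-0.390 → slack +0.810/-0.950; half-tol=0.320, Σhalf²=0.356000
  -D: nom -47.470 → Σnom=-22.770; wc +0.250/-0.250 → slack +1.060/-1.200; half-tol=0.250, Σhalf²=0.418500
Nominal = -22.770. Worst-case = [-22.770 - 1.200, -22.770 + 1.060] = [-23.970, -21.710]. RSS = √0.418500 = 0.647.

nominal=-22.770 wc=[-23.970,-21.710] rss=0.647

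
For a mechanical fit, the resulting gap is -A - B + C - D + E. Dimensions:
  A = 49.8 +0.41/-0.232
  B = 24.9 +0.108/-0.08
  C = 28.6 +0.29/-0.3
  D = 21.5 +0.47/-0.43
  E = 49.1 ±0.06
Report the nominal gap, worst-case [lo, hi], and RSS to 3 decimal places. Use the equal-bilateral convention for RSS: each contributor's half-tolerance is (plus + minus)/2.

Stack each dimension's contribution:
  -A: nom -49.800 → Σnom=-49.800; wc +0.232/-0.410 → slack +0.232/-0.410; half-tol=0.321, Σhalf²=0.103041
  -B: nom -24.900 → Σnom=-74.700; wc +0.080/-0.108 → slack +0.312/-0.518; half-tol=0.094, Σhalf²=0.111877
  +C: nom +28.600 → Σnom=-46.100; wc +0.290/-0.300 → slack +0.602/-0.818; half-tol=0.295, Σhalf²=0.198902
  -D: nom -21.500 → Σnom=-67.600; wc +0.430/-0.470 → slack +1.032/-1.288; half-tol=0.450, Σhalf²=0.401402
  +E: nom +49.100 → Σnom=-18.500; wc +0.060/-0.060 → slack +1.092/-1.348; half-tol=0.060, Σhalf²=0.405002
Nominal = -18.500. Worst-case = [-18.500 - 1.348, -18.500 + 1.092] = [-19.848, -17.408]. RSS = √0.405002 = 0.636.

nominal=-18.500 wc=[-19.848,-17.408] rss=0.636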